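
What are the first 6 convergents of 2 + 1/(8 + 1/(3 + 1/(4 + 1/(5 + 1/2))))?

2/1, 17/8, 53/25, 229/108, 1198/565, 2625/1238

Using the convergent recurrence p_i = a_i*p_{i-1} + p_{i-2}, q_i = a_i*q_{i-1} + q_{i-2} with p_{-2}=0, p_{-1}=1, q_{-2}=1, q_{-1}=0:
  i=0: a_0=2, p_0 = 2*1 + 0 = 2, q_0 = 2*0 + 1 = 1.
  i=1: a_1=8, p_1 = 8*2 + 1 = 17, q_1 = 8*1 + 0 = 8.
  i=2: a_2=3, p_2 = 3*17 + 2 = 53, q_2 = 3*8 + 1 = 25.
  i=3: a_3=4, p_3 = 4*53 + 17 = 229, q_3 = 4*25 + 8 = 108.
  i=4: a_4=5, p_4 = 5*229 + 53 = 1198, q_4 = 5*108 + 25 = 565.
  i=5: a_5=2, p_5 = 2*1198 + 229 = 2625, q_5 = 2*565 + 108 = 1238.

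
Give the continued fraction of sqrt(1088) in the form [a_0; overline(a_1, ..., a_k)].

Write x_i = (sqrt(1088) + m_i)/d_i with (m_0, d_0) = (0, 1). a_0 = floor(sqrt(1088)) = 32, since 32^2 = 1024 <= 1088 < 1089 = 33^2.
Iterate m_{i+1} = d_i*a_i - m_i, d_{i+1} = (1088 - m_{i+1}^2)/d_i, a_{i+1} = floor((a_0 + m_{i+1})/d_{i+1}):
  m_1 = 1*32 - 0 = 32, d_1 = (1088 - 32^2)/1 = 64/1 = 64, a_1 = floor((32 + 32)/64) = 1.
  m_2 = 64*1 - 32 = 32, d_2 = (1088 - 32^2)/64 = 64/64 = 1, a_2 = floor((32 + 32)/1) = 64.
  m_3 = 1*64 - 32 = 32, d_3 = (1088 - 32^2)/1 = 64/1 = 64: (m_3, d_3) = (m_1, d_1) = (32, 64), so from here the quotients repeat a_1, a_2; the period length is 2.
Hence the expansion of sqrt(1088) is a_0 = 32 followed by the repeating block 1, 64 (period 2).

[32; overline(1, 64)]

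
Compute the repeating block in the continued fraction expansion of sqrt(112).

[10; (1, 1, 2, 1, 1, 20)]

Write x_i = (sqrt(112) + m_i)/d_i with (m_0, d_0) = (0, 1). a_0 = floor(sqrt(112)) = 10, since 10^2 = 100 <= 112 < 121 = 11^2.
Iterate m_{i+1} = d_i*a_i - m_i, d_{i+1} = (112 - m_{i+1}^2)/d_i, a_{i+1} = floor((a_0 + m_{i+1})/d_{i+1}):
  m_1 = 1*10 - 0 = 10, d_1 = (112 - 10^2)/1 = 12/1 = 12, a_1 = floor((10 + 10)/12) = 1.
  m_2 = 12*1 - 10 = 2, d_2 = (112 - 2^2)/12 = 108/12 = 9, a_2 = floor((10 + 2)/9) = 1.
  m_3 = 9*1 - 2 = 7, d_3 = (112 - 7^2)/9 = 63/9 = 7, a_3 = floor((10 + 7)/7) = 2.
  m_4 = 7*2 - 7 = 7, d_4 = (112 - 7^2)/7 = 63/7 = 9, a_4 = floor((10 + 7)/9) = 1.
  m_5 = 9*1 - 7 = 2, d_5 = (112 - 2^2)/9 = 108/9 = 12, a_5 = floor((10 + 2)/12) = 1.
  m_6 = 12*1 - 2 = 10, d_6 = (112 - 10^2)/12 = 12/12 = 1, a_6 = floor((10 + 10)/1) = 20.
  m_7 = 1*20 - 10 = 10, d_7 = (112 - 10^2)/1 = 12/1 = 12: (m_7, d_7) = (m_1, d_1) = (10, 12), so from here the quotients repeat a_1, ..., a_6; the period length is 6.
Hence the expansion of sqrt(112) is a_0 = 10 followed by the repeating block 1, 1, 2, 1, 1, 20 (period 6).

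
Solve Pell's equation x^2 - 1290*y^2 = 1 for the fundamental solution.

(x, y) = (431, 12)

First expand sqrt(1290) as a continued fraction. With x_i = (sqrt(1290) + m_i)/d_i and (m_0, d_0) = (0, 1): a_0 = floor(sqrt(1290)) = 35, since 35^2 = 1225 <= 1290 < 1296 = 36^2.
Iterate m_{i+1} = d_i*a_i - m_i, d_{i+1} = (1290 - m_{i+1}^2)/d_i, a_{i+1} = floor((a_0 + m_{i+1})/d_{i+1}):
  m_1 = 1*35 - 0 = 35, d_1 = (1290 - 35^2)/1 = 65/1 = 65, a_1 = floor((35 + 35)/65) = 1.
  m_2 = 65*1 - 35 = 30, d_2 = (1290 - 30^2)/65 = 390/65 = 6, a_2 = floor((35 + 30)/6) = 10.
  m_3 = 6*10 - 30 = 30, d_3 = (1290 - 30^2)/6 = 390/6 = 65, a_3 = floor((35 + 30)/65) = 1.
  m_4 = 65*1 - 30 = 35, d_4 = (1290 - 35^2)/65 = 65/65 = 1, a_4 = floor((35 + 35)/1) = 70.
  m_5 = 1*70 - 35 = 35, d_5 = (1290 - 35^2)/1 = 65/1 = 65: (m_5, d_5) = (m_1, d_1) = (35, 65), so from here the quotients repeat a_1, ..., a_4; the period length is 4.
So sqrt(1290) = [35; (1, 10, 1, 70)] with period length k = 4.
k is even, so the fundamental solution of x^2 - 1290y^2 = 1 is (p_{k-1}, q_{k-1}) = (p_3, q_3); compute convergents through index 3.
Convergents (p_i = a_i*p_{i-1} + p_{i-2}, q_i = a_i*q_{i-1} + q_{i-2} with p_{-2}=0, p_{-1}=1, q_{-2}=1, q_{-1}=0):
  i=0: a_0=35, p_0 = 35*1 + 0 = 35, q_0 = 35*0 + 1 = 1.
  i=1: a_1=1, p_1 = 1*35 + 1 = 36, q_1 = 1*1 + 0 = 1.
  i=2: a_2=10, p_2 = 10*36 + 35 = 395, q_2 = 10*1 + 1 = 11.
  i=3: a_3=1, p_3 = 1*395 + 36 = 431, q_3 = 1*11 + 1 = 12.
Check: 431^2 - 1290*12^2 = 185761 - 185760 = 1, so (x, y) = (431, 12) solves the equation, and by the theorem it is the least positive solution.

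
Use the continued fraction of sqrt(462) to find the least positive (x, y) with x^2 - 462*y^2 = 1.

First expand sqrt(462) as a continued fraction. With x_i = (sqrt(462) + m_i)/d_i and (m_0, d_0) = (0, 1): a_0 = floor(sqrt(462)) = 21, since 21^2 = 441 <= 462 < 484 = 22^2.
Iterate m_{i+1} = d_i*a_i - m_i, d_{i+1} = (462 - m_{i+1}^2)/d_i, a_{i+1} = floor((a_0 + m_{i+1})/d_{i+1}):
  m_1 = 1*21 - 0 = 21, d_1 = (462 - 21^2)/1 = 21/1 = 21, a_1 = floor((21 + 21)/21) = 2.
  m_2 = 21*2 - 21 = 21, d_2 = (462 - 21^2)/21 = 21/21 = 1, a_2 = floor((21 + 21)/1) = 42.
  m_3 = 1*42 - 21 = 21, d_3 = (462 - 21^2)/1 = 21/1 = 21: (m_3, d_3) = (m_1, d_1) = (21, 21), so from here the quotients repeat a_1, a_2; the period length is 2.
So sqrt(462) = [21; (2, 42)] with period length k = 2.
k is even, so the fundamental solution of x^2 - 462y^2 = 1 is (p_{k-1}, q_{k-1}) = (p_1, q_1); compute convergents through index 1.
Convergents (p_i = a_i*p_{i-1} + p_{i-2}, q_i = a_i*q_{i-1} + q_{i-2} with p_{-2}=0, p_{-1}=1, q_{-2}=1, q_{-1}=0):
  i=0: a_0=21, p_0 = 21*1 + 0 = 21, q_0 = 21*0 + 1 = 1.
  i=1: a_1=2, p_1 = 2*21 + 1 = 43, q_1 = 2*1 + 0 = 2.
Check: 43^2 - 462*2^2 = 1849 - 1848 = 1, so (x, y) = (43, 2) solves the equation, and by the theorem it is the least positive solution.

(x, y) = (43, 2)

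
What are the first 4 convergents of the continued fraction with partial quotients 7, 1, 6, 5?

7/1, 8/1, 55/7, 283/36

Using the convergent recurrence p_i = a_i*p_{i-1} + p_{i-2}, q_i = a_i*q_{i-1} + q_{i-2} with p_{-2}=0, p_{-1}=1, q_{-2}=1, q_{-1}=0:
  i=0: a_0=7, p_0 = 7*1 + 0 = 7, q_0 = 7*0 + 1 = 1.
  i=1: a_1=1, p_1 = 1*7 + 1 = 8, q_1 = 1*1 + 0 = 1.
  i=2: a_2=6, p_2 = 6*8 + 7 = 55, q_2 = 6*1 + 1 = 7.
  i=3: a_3=5, p_3 = 5*55 + 8 = 283, q_3 = 5*7 + 1 = 36.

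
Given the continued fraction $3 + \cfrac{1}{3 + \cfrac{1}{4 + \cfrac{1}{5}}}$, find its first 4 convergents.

3/1, 10/3, 43/13, 225/68

Using the convergent recurrence p_i = a_i*p_{i-1} + p_{i-2}, q_i = a_i*q_{i-1} + q_{i-2} with p_{-2}=0, p_{-1}=1, q_{-2}=1, q_{-1}=0:
  i=0: a_0=3, p_0 = 3*1 + 0 = 3, q_0 = 3*0 + 1 = 1.
  i=1: a_1=3, p_1 = 3*3 + 1 = 10, q_1 = 3*1 + 0 = 3.
  i=2: a_2=4, p_2 = 4*10 + 3 = 43, q_2 = 4*3 + 1 = 13.
  i=3: a_3=5, p_3 = 5*43 + 10 = 225, q_3 = 5*13 + 3 = 68.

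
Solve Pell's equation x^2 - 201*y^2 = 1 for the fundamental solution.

First expand sqrt(201) as a continued fraction. With x_i = (sqrt(201) + m_i)/d_i and (m_0, d_0) = (0, 1): a_0 = floor(sqrt(201)) = 14, since 14^2 = 196 <= 201 < 225 = 15^2.
Iterate m_{i+1} = d_i*a_i - m_i, d_{i+1} = (201 - m_{i+1}^2)/d_i, a_{i+1} = floor((a_0 + m_{i+1})/d_{i+1}):
  m_1 = 1*14 - 0 = 14, d_1 = (201 - 14^2)/1 = 5/1 = 5, a_1 = floor((14 + 14)/5) = 5.
  m_2 = 5*5 - 14 = 11, d_2 = (201 - 11^2)/5 = 80/5 = 16, a_2 = floor((14 + 11)/16) = 1.
  m_3 = 16*1 - 11 = 5, d_3 = (201 - 5^2)/16 = 176/16 = 11, a_3 = floor((14 + 5)/11) = 1.
  m_4 = 11*1 - 5 = 6, d_4 = (201 - 6^2)/11 = 165/11 = 15, a_4 = floor((14 + 6)/15) = 1.
  m_5 = 15*1 - 6 = 9, d_5 = (201 - 9^2)/15 = 120/15 = 8, a_5 = floor((14 + 9)/8) = 2.
  m_6 = 8*2 - 9 = 7, d_6 = (201 - 7^2)/8 = 152/8 = 19, a_6 = floor((14 + 7)/19) = 1.
  m_7 = 19*1 - 7 = 12, d_7 = (201 - 12^2)/19 = 57/19 = 3, a_7 = floor((14 + 12)/3) = 8.
  m_8 = 3*8 - 12 = 12, d_8 = (201 - 12^2)/3 = 57/3 = 19, a_8 = floor((14 + 12)/19) = 1.
  m_9 = 19*1 - 12 = 7, d_9 = (201 - 7^2)/19 = 152/19 = 8, a_9 = floor((14 + 7)/8) = 2.
  m_10 = 8*2 - 7 = 9, d_10 = (201 - 9^2)/8 = 120/8 = 15, a_10 = floor((14 + 9)/15) = 1.
  m_11 = 15*1 - 9 = 6, d_11 = (201 - 6^2)/15 = 165/15 = 11, a_11 = floor((14 + 6)/11) = 1.
  m_12 = 11*1 - 6 = 5, d_12 = (201 - 5^2)/11 = 176/11 = 16, a_12 = floor((14 + 5)/16) = 1.
  m_13 = 16*1 - 5 = 11, d_13 = (201 - 11^2)/16 = 80/16 = 5, a_13 = floor((14 + 11)/5) = 5.
  m_14 = 5*5 - 11 = 14, d_14 = (201 - 14^2)/5 = 5/5 = 1, a_14 = floor((14 + 14)/1) = 28.
  m_15 = 1*28 - 14 = 14, d_15 = (201 - 14^2)/1 = 5/1 = 5: (m_15, d_15) = (m_1, d_1) = (14, 5), so from here the quotients repeat a_1, ..., a_14; the period length is 14.
So sqrt(201) = [14; (5, 1, 1, 1, 2, 1, 8, 1, 2, 1, 1, 1, 5, 28)] with period length k = 14.
k is even, so the fundamental solution of x^2 - 201y^2 = 1 is (p_{k-1}, q_{k-1}) = (p_13, q_13); compute convergents through index 13.
Convergents (p_i = a_i*p_{i-1} + p_{i-2}, q_i = a_i*q_{i-1} + q_{i-2} with p_{-2}=0, p_{-1}=1, q_{-2}=1, q_{-1}=0):
  i=0: a_0=14, p_0 = 14*1 + 0 = 14, q_0 = 14*0 + 1 = 1.
  i=1: a_1=5, p_1 = 5*14 + 1 = 71, q_1 = 5*1 + 0 = 5.
  i=2: a_2=1, p_2 = 1*71 + 14 = 85, q_2 = 1*5 + 1 = 6.
  i=3: a_3=1, p_3 = 1*85 + 71 = 156, q_3 = 1*6 + 5 = 11.
  i=4: a_4=1, p_4 = 1*156 + 85 = 241, q_4 = 1*11 + 6 = 17.
  i=5: a_5=2, p_5 = 2*241 + 156 = 638, q_5 = 2*17 + 11 = 45.
  i=6: a_6=1, p_6 = 1*638 + 241 = 879, q_6 = 1*45 + 17 = 62.
  i=7: a_7=8, p_7 = 8*879 + 638 = 7670, q_7 = 8*62 + 45 = 541.
  i=8: a_8=1, p_8 = 1*7670 + 879 = 8549, q_8 = 1*541 + 62 = 603.
  i=9: a_9=2, p_9 = 2*8549 + 7670 = 24768, q_9 = 2*603 + 541 = 1747.
  i=10: a_10=1, p_10 = 1*24768 + 8549 = 33317, q_10 = 1*1747 + 603 = 2350.
  i=11: a_11=1, p_11 = 1*33317 + 24768 = 58085, q_11 = 1*2350 + 1747 = 4097.
  i=12: a_12=1, p_12 = 1*58085 + 33317 = 91402, q_12 = 1*4097 + 2350 = 6447.
  i=13: a_13=5, p_13 = 5*91402 + 58085 = 515095, q_13 = 5*6447 + 4097 = 36332.
Check: 515095^2 - 201*36332^2 = 265322859025 - 265322859024 = 1, so (x, y) = (515095, 36332) solves the equation, and by the theorem it is the least positive solution.

(x, y) = (515095, 36332)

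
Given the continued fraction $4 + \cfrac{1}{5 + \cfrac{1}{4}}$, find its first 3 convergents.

4/1, 21/5, 88/21

Using the convergent recurrence p_i = a_i*p_{i-1} + p_{i-2}, q_i = a_i*q_{i-1} + q_{i-2} with p_{-2}=0, p_{-1}=1, q_{-2}=1, q_{-1}=0:
  i=0: a_0=4, p_0 = 4*1 + 0 = 4, q_0 = 4*0 + 1 = 1.
  i=1: a_1=5, p_1 = 5*4 + 1 = 21, q_1 = 5*1 + 0 = 5.
  i=2: a_2=4, p_2 = 4*21 + 4 = 88, q_2 = 4*5 + 1 = 21.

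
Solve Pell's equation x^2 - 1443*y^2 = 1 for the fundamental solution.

First expand sqrt(1443) as a continued fraction. With x_i = (sqrt(1443) + m_i)/d_i and (m_0, d_0) = (0, 1): a_0 = floor(sqrt(1443)) = 37, since 37^2 = 1369 <= 1443 < 1444 = 38^2.
Iterate m_{i+1} = d_i*a_i - m_i, d_{i+1} = (1443 - m_{i+1}^2)/d_i, a_{i+1} = floor((a_0 + m_{i+1})/d_{i+1}):
  m_1 = 1*37 - 0 = 37, d_1 = (1443 - 37^2)/1 = 74/1 = 74, a_1 = floor((37 + 37)/74) = 1.
  m_2 = 74*1 - 37 = 37, d_2 = (1443 - 37^2)/74 = 74/74 = 1, a_2 = floor((37 + 37)/1) = 74.
  m_3 = 1*74 - 37 = 37, d_3 = (1443 - 37^2)/1 = 74/1 = 74: (m_3, d_3) = (m_1, d_1) = (37, 74), so from here the quotients repeat a_1, a_2; the period length is 2.
So sqrt(1443) = [37; (1, 74)] with period length k = 2.
k is even, so the fundamental solution of x^2 - 1443y^2 = 1 is (p_{k-1}, q_{k-1}) = (p_1, q_1); compute convergents through index 1.
Convergents (p_i = a_i*p_{i-1} + p_{i-2}, q_i = a_i*q_{i-1} + q_{i-2} with p_{-2}=0, p_{-1}=1, q_{-2}=1, q_{-1}=0):
  i=0: a_0=37, p_0 = 37*1 + 0 = 37, q_0 = 37*0 + 1 = 1.
  i=1: a_1=1, p_1 = 1*37 + 1 = 38, q_1 = 1*1 + 0 = 1.
Check: 38^2 - 1443*1^2 = 1444 - 1443 = 1, so (x, y) = (38, 1) solves the equation, and by the theorem it is the least positive solution.

(x, y) = (38, 1)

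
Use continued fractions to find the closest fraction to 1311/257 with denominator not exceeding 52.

250/49

Expand x = 1311/257 as a continued fraction with the Euclidean algorithm:
  1311 = 5*257 + 26, so a_0 = 5.
  257 = 9*26 + 23, so a_1 = 9.
  26 = 1*23 + 3, so a_2 = 1.
  23 = 7*3 + 2, so a_3 = 7.
  3 = 1*2 + 1, so a_4 = 1.
  2 = 2*1 + 0, so a_5 = 2.
so x = [5; 9, 1, 7, 1, 2].
Convergents (p_i = a_i*p_{i-1} + p_{i-2}, q_i = a_i*q_{i-1} + q_{i-2} with p_{-2}=0, p_{-1}=1, q_{-2}=1, q_{-1}=0), until the denominator exceeds 52:
  i=0: a_0=5, p_0 = 5*1 + 0 = 5, q_0 = 5*0 + 1 = 1.
  i=1: a_1=9, p_1 = 9*5 + 1 = 46, q_1 = 9*1 + 0 = 9.
  i=2: a_2=1, p_2 = 1*46 + 5 = 51, q_2 = 1*9 + 1 = 10.
  i=3: a_3=7, p_3 = 7*51 + 46 = 403, q_3 = 7*10 + 9 = 79.
q_3 = 79 > 52, so the last convergent with denominator <= 52 is p_2/q_2 = 51/10.
The closest fraction with denominator <= 52 is either p_2/q_2 or the intermediate fraction (k*p_2 + p_1)/(k*q_2 + q_1) with the largest k >= 1 whose denominator stays <= 52; these approach x as k grows, and every other convergent or intermediate fraction in range is farther away.
Largest k: floor((52 - q_1)/q_2) = floor((52 - 9)/10) = 4.
That gives (4*51 + 46)/(4*10 + 9) = 250/49.
Compare the errors: |x - 51/10| = |1311*10 - 51*257|/(257*10) = 3/2570, and |x - 250/49| = |1311*49 - 250*257|/(257*49) = 11/12593.
Cross-multiplying, 11*2570 = 28270 < 37779 = 3*12593, so 11/12593 is smaller: the intermediate fraction 250/49 is closer to x than 51/10.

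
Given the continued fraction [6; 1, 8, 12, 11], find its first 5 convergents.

Using the convergent recurrence p_i = a_i*p_{i-1} + p_{i-2}, q_i = a_i*q_{i-1} + q_{i-2} with p_{-2}=0, p_{-1}=1, q_{-2}=1, q_{-1}=0:
  i=0: a_0=6, p_0 = 6*1 + 0 = 6, q_0 = 6*0 + 1 = 1.
  i=1: a_1=1, p_1 = 1*6 + 1 = 7, q_1 = 1*1 + 0 = 1.
  i=2: a_2=8, p_2 = 8*7 + 6 = 62, q_2 = 8*1 + 1 = 9.
  i=3: a_3=12, p_3 = 12*62 + 7 = 751, q_3 = 12*9 + 1 = 109.
  i=4: a_4=11, p_4 = 11*751 + 62 = 8323, q_4 = 11*109 + 9 = 1208.

6/1, 7/1, 62/9, 751/109, 8323/1208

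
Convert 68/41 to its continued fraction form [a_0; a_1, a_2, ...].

[1; 1, 1, 1, 13]

Run the Euclidean algorithm on 68 and 41; the successive quotients are the partial quotients a_0, a_1, ... (each step inverts the fractional part left over by the previous one):
  68 = 1*41 + 27, so a_0 = 1.
  41 = 1*27 + 14, so a_1 = 1.
  27 = 1*14 + 13, so a_2 = 1.
  14 = 1*13 + 1, so a_3 = 1.
  13 = 13*1 + 0, so a_4 = 13.
The remainder reaches 0 after 5 divisions, so the expansion has 5 partial quotients, read off in order.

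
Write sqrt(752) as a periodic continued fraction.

Write x_i = (sqrt(752) + m_i)/d_i with (m_0, d_0) = (0, 1). a_0 = floor(sqrt(752)) = 27, since 27^2 = 729 <= 752 < 784 = 28^2.
Iterate m_{i+1} = d_i*a_i - m_i, d_{i+1} = (752 - m_{i+1}^2)/d_i, a_{i+1} = floor((a_0 + m_{i+1})/d_{i+1}):
  m_1 = 1*27 - 0 = 27, d_1 = (752 - 27^2)/1 = 23/1 = 23, a_1 = floor((27 + 27)/23) = 2.
  m_2 = 23*2 - 27 = 19, d_2 = (752 - 19^2)/23 = 391/23 = 17, a_2 = floor((27 + 19)/17) = 2.
  m_3 = 17*2 - 19 = 15, d_3 = (752 - 15^2)/17 = 527/17 = 31, a_3 = floor((27 + 15)/31) = 1.
  m_4 = 31*1 - 15 = 16, d_4 = (752 - 16^2)/31 = 496/31 = 16, a_4 = floor((27 + 16)/16) = 2.
  m_5 = 16*2 - 16 = 16, d_5 = (752 - 16^2)/16 = 496/16 = 31, a_5 = floor((27 + 16)/31) = 1.
  m_6 = 31*1 - 16 = 15, d_6 = (752 - 15^2)/31 = 527/31 = 17, a_6 = floor((27 + 15)/17) = 2.
  m_7 = 17*2 - 15 = 19, d_7 = (752 - 19^2)/17 = 391/17 = 23, a_7 = floor((27 + 19)/23) = 2.
  m_8 = 23*2 - 19 = 27, d_8 = (752 - 27^2)/23 = 23/23 = 1, a_8 = floor((27 + 27)/1) = 54.
  m_9 = 1*54 - 27 = 27, d_9 = (752 - 27^2)/1 = 23/1 = 23: (m_9, d_9) = (m_1, d_1) = (27, 23), so from here the quotients repeat a_1, ..., a_8; the period length is 8.
Hence the expansion of sqrt(752) is a_0 = 27 followed by the repeating block 2, 2, 1, 2, 1, 2, 2, 54 (period 8).

[27; (2, 2, 1, 2, 1, 2, 2, 54)]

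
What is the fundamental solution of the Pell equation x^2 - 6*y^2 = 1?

First expand sqrt(6) as a continued fraction. With x_i = (sqrt(6) + m_i)/d_i and (m_0, d_0) = (0, 1): a_0 = floor(sqrt(6)) = 2, since 2^2 = 4 <= 6 < 9 = 3^2.
Iterate m_{i+1} = d_i*a_i - m_i, d_{i+1} = (6 - m_{i+1}^2)/d_i, a_{i+1} = floor((a_0 + m_{i+1})/d_{i+1}):
  m_1 = 1*2 - 0 = 2, d_1 = (6 - 2^2)/1 = 2/1 = 2, a_1 = floor((2 + 2)/2) = 2.
  m_2 = 2*2 - 2 = 2, d_2 = (6 - 2^2)/2 = 2/2 = 1, a_2 = floor((2 + 2)/1) = 4.
  m_3 = 1*4 - 2 = 2, d_3 = (6 - 2^2)/1 = 2/1 = 2: (m_3, d_3) = (m_1, d_1) = (2, 2), so from here the quotients repeat a_1, a_2; the period length is 2.
So sqrt(6) = [2; (2, 4)] with period length k = 2.
k is even, so the fundamental solution of x^2 - 6y^2 = 1 is (p_{k-1}, q_{k-1}) = (p_1, q_1); compute convergents through index 1.
Convergents (p_i = a_i*p_{i-1} + p_{i-2}, q_i = a_i*q_{i-1} + q_{i-2} with p_{-2}=0, p_{-1}=1, q_{-2}=1, q_{-1}=0):
  i=0: a_0=2, p_0 = 2*1 + 0 = 2, q_0 = 2*0 + 1 = 1.
  i=1: a_1=2, p_1 = 2*2 + 1 = 5, q_1 = 2*1 + 0 = 2.
Check: 5^2 - 6*2^2 = 25 - 24 = 1, so (x, y) = (5, 2) solves the equation, and by the theorem it is the least positive solution.

(x, y) = (5, 2)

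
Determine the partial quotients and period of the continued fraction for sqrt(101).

[10; (20)]

Write x_i = (sqrt(101) + m_i)/d_i with (m_0, d_0) = (0, 1). a_0 = floor(sqrt(101)) = 10, since 10^2 = 100 <= 101 < 121 = 11^2.
Iterate m_{i+1} = d_i*a_i - m_i, d_{i+1} = (101 - m_{i+1}^2)/d_i, a_{i+1} = floor((a_0 + m_{i+1})/d_{i+1}):
  m_1 = 1*10 - 0 = 10, d_1 = (101 - 10^2)/1 = 1/1 = 1, a_1 = floor((10 + 10)/1) = 20.
  m_2 = 1*20 - 10 = 10, d_2 = (101 - 10^2)/1 = 1/1 = 1: (m_2, d_2) = (m_1, d_1) = (10, 1), so from here the quotient a_1 repeats; the period length is 1.
Hence the expansion of sqrt(101) is a_0 = 10 followed by the repeating block 20 (period 1).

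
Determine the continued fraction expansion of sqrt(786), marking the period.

Write x_i = (sqrt(786) + m_i)/d_i with (m_0, d_0) = (0, 1). a_0 = floor(sqrt(786)) = 28, since 28^2 = 784 <= 786 < 841 = 29^2.
Iterate m_{i+1} = d_i*a_i - m_i, d_{i+1} = (786 - m_{i+1}^2)/d_i, a_{i+1} = floor((a_0 + m_{i+1})/d_{i+1}):
  m_1 = 1*28 - 0 = 28, d_1 = (786 - 28^2)/1 = 2/1 = 2, a_1 = floor((28 + 28)/2) = 28.
  m_2 = 2*28 - 28 = 28, d_2 = (786 - 28^2)/2 = 2/2 = 1, a_2 = floor((28 + 28)/1) = 56.
  m_3 = 1*56 - 28 = 28, d_3 = (786 - 28^2)/1 = 2/1 = 2: (m_3, d_3) = (m_1, d_1) = (28, 2), so from here the quotients repeat a_1, a_2; the period length is 2.
Hence the expansion of sqrt(786) is a_0 = 28 followed by the repeating block 28, 56 (period 2).

[28; (28, 56)]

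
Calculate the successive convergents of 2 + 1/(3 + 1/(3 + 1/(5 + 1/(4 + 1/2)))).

2/1, 7/3, 23/10, 122/53, 511/222, 1144/497

Using the convergent recurrence p_i = a_i*p_{i-1} + p_{i-2}, q_i = a_i*q_{i-1} + q_{i-2} with p_{-2}=0, p_{-1}=1, q_{-2}=1, q_{-1}=0:
  i=0: a_0=2, p_0 = 2*1 + 0 = 2, q_0 = 2*0 + 1 = 1.
  i=1: a_1=3, p_1 = 3*2 + 1 = 7, q_1 = 3*1 + 0 = 3.
  i=2: a_2=3, p_2 = 3*7 + 2 = 23, q_2 = 3*3 + 1 = 10.
  i=3: a_3=5, p_3 = 5*23 + 7 = 122, q_3 = 5*10 + 3 = 53.
  i=4: a_4=4, p_4 = 4*122 + 23 = 511, q_4 = 4*53 + 10 = 222.
  i=5: a_5=2, p_5 = 2*511 + 122 = 1144, q_5 = 2*222 + 53 = 497.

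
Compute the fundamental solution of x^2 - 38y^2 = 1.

First expand sqrt(38) as a continued fraction. With x_i = (sqrt(38) + m_i)/d_i and (m_0, d_0) = (0, 1): a_0 = floor(sqrt(38)) = 6, since 6^2 = 36 <= 38 < 49 = 7^2.
Iterate m_{i+1} = d_i*a_i - m_i, d_{i+1} = (38 - m_{i+1}^2)/d_i, a_{i+1} = floor((a_0 + m_{i+1})/d_{i+1}):
  m_1 = 1*6 - 0 = 6, d_1 = (38 - 6^2)/1 = 2/1 = 2, a_1 = floor((6 + 6)/2) = 6.
  m_2 = 2*6 - 6 = 6, d_2 = (38 - 6^2)/2 = 2/2 = 1, a_2 = floor((6 + 6)/1) = 12.
  m_3 = 1*12 - 6 = 6, d_3 = (38 - 6^2)/1 = 2/1 = 2: (m_3, d_3) = (m_1, d_1) = (6, 2), so from here the quotients repeat a_1, a_2; the period length is 2.
So sqrt(38) = [6; (6, 12)] with period length k = 2.
k is even, so the fundamental solution of x^2 - 38y^2 = 1 is (p_{k-1}, q_{k-1}) = (p_1, q_1); compute convergents through index 1.
Convergents (p_i = a_i*p_{i-1} + p_{i-2}, q_i = a_i*q_{i-1} + q_{i-2} with p_{-2}=0, p_{-1}=1, q_{-2}=1, q_{-1}=0):
  i=0: a_0=6, p_0 = 6*1 + 0 = 6, q_0 = 6*0 + 1 = 1.
  i=1: a_1=6, p_1 = 6*6 + 1 = 37, q_1 = 6*1 + 0 = 6.
Check: 37^2 - 38*6^2 = 1369 - 1368 = 1, so (x, y) = (37, 6) solves the equation, and by the theorem it is the least positive solution.

(x, y) = (37, 6)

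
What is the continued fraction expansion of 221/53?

Run the Euclidean algorithm on 221 and 53; the successive quotients are the partial quotients a_0, a_1, ... (each step inverts the fractional part left over by the previous one):
  221 = 4*53 + 9, so a_0 = 4.
  53 = 5*9 + 8, so a_1 = 5.
  9 = 1*8 + 1, so a_2 = 1.
  8 = 8*1 + 0, so a_3 = 8.
The remainder reaches 0 after 4 divisions, so the expansion has 4 partial quotients, read off in order.

[4; 5, 1, 8]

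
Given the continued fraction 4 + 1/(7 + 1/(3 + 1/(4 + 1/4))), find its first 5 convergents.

4/1, 29/7, 91/22, 393/95, 1663/402

Using the convergent recurrence p_i = a_i*p_{i-1} + p_{i-2}, q_i = a_i*q_{i-1} + q_{i-2} with p_{-2}=0, p_{-1}=1, q_{-2}=1, q_{-1}=0:
  i=0: a_0=4, p_0 = 4*1 + 0 = 4, q_0 = 4*0 + 1 = 1.
  i=1: a_1=7, p_1 = 7*4 + 1 = 29, q_1 = 7*1 + 0 = 7.
  i=2: a_2=3, p_2 = 3*29 + 4 = 91, q_2 = 3*7 + 1 = 22.
  i=3: a_3=4, p_3 = 4*91 + 29 = 393, q_3 = 4*22 + 7 = 95.
  i=4: a_4=4, p_4 = 4*393 + 91 = 1663, q_4 = 4*95 + 22 = 402.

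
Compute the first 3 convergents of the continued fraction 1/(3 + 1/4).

Using the convergent recurrence p_i = a_i*p_{i-1} + p_{i-2}, q_i = a_i*q_{i-1} + q_{i-2} with p_{-2}=0, p_{-1}=1, q_{-2}=1, q_{-1}=0:
  i=0: a_0=0, p_0 = 0*1 + 0 = 0, q_0 = 0*0 + 1 = 1.
  i=1: a_1=3, p_1 = 3*0 + 1 = 1, q_1 = 3*1 + 0 = 3.
  i=2: a_2=4, p_2 = 4*1 + 0 = 4, q_2 = 4*3 + 1 = 13.

0/1, 1/3, 4/13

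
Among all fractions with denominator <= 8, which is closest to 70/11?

51/8

Expand x = 70/11 as a continued fraction with the Euclidean algorithm:
  70 = 6*11 + 4, so a_0 = 6.
  11 = 2*4 + 3, so a_1 = 2.
  4 = 1*3 + 1, so a_2 = 1.
  3 = 3*1 + 0, so a_3 = 3.
so x = [6; 2, 1, 3].
Convergents (p_i = a_i*p_{i-1} + p_{i-2}, q_i = a_i*q_{i-1} + q_{i-2} with p_{-2}=0, p_{-1}=1, q_{-2}=1, q_{-1}=0), until the denominator exceeds 8:
  i=0: a_0=6, p_0 = 6*1 + 0 = 6, q_0 = 6*0 + 1 = 1.
  i=1: a_1=2, p_1 = 2*6 + 1 = 13, q_1 = 2*1 + 0 = 2.
  i=2: a_2=1, p_2 = 1*13 + 6 = 19, q_2 = 1*2 + 1 = 3.
  i=3: a_3=3, p_3 = 3*19 + 13 = 70, q_3 = 3*3 + 2 = 11.
q_3 = 11 > 8, so the last convergent with denominator <= 8 is p_2/q_2 = 19/3.
The closest fraction with denominator <= 8 is either p_2/q_2 or the intermediate fraction (k*p_2 + p_1)/(k*q_2 + q_1) with the largest k >= 1 whose denominator stays <= 8; these approach x as k grows, and every other convergent or intermediate fraction in range is farther away.
Largest k: floor((8 - q_1)/q_2) = floor((8 - 2)/3) = 2.
That gives (2*19 + 13)/(2*3 + 2) = 51/8.
Compare the errors: |x - 19/3| = |70*3 - 19*11|/(11*3) = 1/33, and |x - 51/8| = |70*8 - 51*11|/(11*8) = 1/88.
Cross-multiplying, 1*33 = 33 < 88 = 1*88, so 1/88 is smaller: the intermediate fraction 51/8 is closer to x than 19/3.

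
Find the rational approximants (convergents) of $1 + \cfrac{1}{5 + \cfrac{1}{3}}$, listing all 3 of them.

Using the convergent recurrence p_i = a_i*p_{i-1} + p_{i-2}, q_i = a_i*q_{i-1} + q_{i-2} with p_{-2}=0, p_{-1}=1, q_{-2}=1, q_{-1}=0:
  i=0: a_0=1, p_0 = 1*1 + 0 = 1, q_0 = 1*0 + 1 = 1.
  i=1: a_1=5, p_1 = 5*1 + 1 = 6, q_1 = 5*1 + 0 = 5.
  i=2: a_2=3, p_2 = 3*6 + 1 = 19, q_2 = 3*5 + 1 = 16.

1/1, 6/5, 19/16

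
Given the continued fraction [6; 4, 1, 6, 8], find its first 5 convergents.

6/1, 25/4, 31/5, 211/34, 1719/277

Using the convergent recurrence p_i = a_i*p_{i-1} + p_{i-2}, q_i = a_i*q_{i-1} + q_{i-2} with p_{-2}=0, p_{-1}=1, q_{-2}=1, q_{-1}=0:
  i=0: a_0=6, p_0 = 6*1 + 0 = 6, q_0 = 6*0 + 1 = 1.
  i=1: a_1=4, p_1 = 4*6 + 1 = 25, q_1 = 4*1 + 0 = 4.
  i=2: a_2=1, p_2 = 1*25 + 6 = 31, q_2 = 1*4 + 1 = 5.
  i=3: a_3=6, p_3 = 6*31 + 25 = 211, q_3 = 6*5 + 4 = 34.
  i=4: a_4=8, p_4 = 8*211 + 31 = 1719, q_4 = 8*34 + 5 = 277.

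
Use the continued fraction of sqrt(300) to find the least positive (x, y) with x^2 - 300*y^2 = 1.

(x, y) = (1351, 78)

First expand sqrt(300) as a continued fraction. With x_i = (sqrt(300) + m_i)/d_i and (m_0, d_0) = (0, 1): a_0 = floor(sqrt(300)) = 17, since 17^2 = 289 <= 300 < 324 = 18^2.
Iterate m_{i+1} = d_i*a_i - m_i, d_{i+1} = (300 - m_{i+1}^2)/d_i, a_{i+1} = floor((a_0 + m_{i+1})/d_{i+1}):
  m_1 = 1*17 - 0 = 17, d_1 = (300 - 17^2)/1 = 11/1 = 11, a_1 = floor((17 + 17)/11) = 3.
  m_2 = 11*3 - 17 = 16, d_2 = (300 - 16^2)/11 = 44/11 = 4, a_2 = floor((17 + 16)/4) = 8.
  m_3 = 4*8 - 16 = 16, d_3 = (300 - 16^2)/4 = 44/4 = 11, a_3 = floor((17 + 16)/11) = 3.
  m_4 = 11*3 - 16 = 17, d_4 = (300 - 17^2)/11 = 11/11 = 1, a_4 = floor((17 + 17)/1) = 34.
  m_5 = 1*34 - 17 = 17, d_5 = (300 - 17^2)/1 = 11/1 = 11: (m_5, d_5) = (m_1, d_1) = (17, 11), so from here the quotients repeat a_1, ..., a_4; the period length is 4.
So sqrt(300) = [17; (3, 8, 3, 34)] with period length k = 4.
k is even, so the fundamental solution of x^2 - 300y^2 = 1 is (p_{k-1}, q_{k-1}) = (p_3, q_3); compute convergents through index 3.
Convergents (p_i = a_i*p_{i-1} + p_{i-2}, q_i = a_i*q_{i-1} + q_{i-2} with p_{-2}=0, p_{-1}=1, q_{-2}=1, q_{-1}=0):
  i=0: a_0=17, p_0 = 17*1 + 0 = 17, q_0 = 17*0 + 1 = 1.
  i=1: a_1=3, p_1 = 3*17 + 1 = 52, q_1 = 3*1 + 0 = 3.
  i=2: a_2=8, p_2 = 8*52 + 17 = 433, q_2 = 8*3 + 1 = 25.
  i=3: a_3=3, p_3 = 3*433 + 52 = 1351, q_3 = 3*25 + 3 = 78.
Check: 1351^2 - 300*78^2 = 1825201 - 1825200 = 1, so (x, y) = (1351, 78) solves the equation, and by the theorem it is the least positive solution.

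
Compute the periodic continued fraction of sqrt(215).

Write x_i = (sqrt(215) + m_i)/d_i with (m_0, d_0) = (0, 1). a_0 = floor(sqrt(215)) = 14, since 14^2 = 196 <= 215 < 225 = 15^2.
Iterate m_{i+1} = d_i*a_i - m_i, d_{i+1} = (215 - m_{i+1}^2)/d_i, a_{i+1} = floor((a_0 + m_{i+1})/d_{i+1}):
  m_1 = 1*14 - 0 = 14, d_1 = (215 - 14^2)/1 = 19/1 = 19, a_1 = floor((14 + 14)/19) = 1.
  m_2 = 19*1 - 14 = 5, d_2 = (215 - 5^2)/19 = 190/19 = 10, a_2 = floor((14 + 5)/10) = 1.
  m_3 = 10*1 - 5 = 5, d_3 = (215 - 5^2)/10 = 190/10 = 19, a_3 = floor((14 + 5)/19) = 1.
  m_4 = 19*1 - 5 = 14, d_4 = (215 - 14^2)/19 = 19/19 = 1, a_4 = floor((14 + 14)/1) = 28.
  m_5 = 1*28 - 14 = 14, d_5 = (215 - 14^2)/1 = 19/1 = 19: (m_5, d_5) = (m_1, d_1) = (14, 19), so from here the quotients repeat a_1, ..., a_4; the period length is 4.
Hence the expansion of sqrt(215) is a_0 = 14 followed by the repeating block 1, 1, 1, 28 (period 4).

[14; (1, 1, 1, 28)]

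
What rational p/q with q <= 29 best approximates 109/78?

Expand x = 109/78 as a continued fraction with the Euclidean algorithm:
  109 = 1*78 + 31, so a_0 = 1.
  78 = 2*31 + 16, so a_1 = 2.
  31 = 1*16 + 15, so a_2 = 1.
  16 = 1*15 + 1, so a_3 = 1.
  15 = 15*1 + 0, so a_4 = 15.
so x = [1; 2, 1, 1, 15].
Convergents (p_i = a_i*p_{i-1} + p_{i-2}, q_i = a_i*q_{i-1} + q_{i-2} with p_{-2}=0, p_{-1}=1, q_{-2}=1, q_{-1}=0), until the denominator exceeds 29:
  i=0: a_0=1, p_0 = 1*1 + 0 = 1, q_0 = 1*0 + 1 = 1.
  i=1: a_1=2, p_1 = 2*1 + 1 = 3, q_1 = 2*1 + 0 = 2.
  i=2: a_2=1, p_2 = 1*3 + 1 = 4, q_2 = 1*2 + 1 = 3.
  i=3: a_3=1, p_3 = 1*4 + 3 = 7, q_3 = 1*3 + 2 = 5.
  i=4: a_4=15, p_4 = 15*7 + 4 = 109, q_4 = 15*5 + 3 = 78.
q_4 = 78 > 29, so the last convergent with denominator <= 29 is p_3/q_3 = 7/5.
The closest fraction with denominator <= 29 is either p_3/q_3 or the intermediate fraction (k*p_3 + p_2)/(k*q_3 + q_2) with the largest k >= 1 whose denominator stays <= 29; these approach x as k grows, and every other convergent or intermediate fraction in range is farther away.
Largest k: floor((29 - q_2)/q_3) = floor((29 - 3)/5) = 5.
That gives (5*7 + 4)/(5*5 + 3) = 39/28.
Compare the errors: |x - 7/5| = |109*5 - 7*78|/(78*5) = 1/390, and |x - 39/28| = |109*28 - 39*78|/(78*28) = 10/2184.
Cross-multiplying, 1*2184 = 2184 < 3900 = 10*390, so 1/390 is smaller: the convergent 7/5 is closer to x than 39/28.

7/5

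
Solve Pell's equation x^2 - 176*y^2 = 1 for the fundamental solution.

First expand sqrt(176) as a continued fraction. With x_i = (sqrt(176) + m_i)/d_i and (m_0, d_0) = (0, 1): a_0 = floor(sqrt(176)) = 13, since 13^2 = 169 <= 176 < 196 = 14^2.
Iterate m_{i+1} = d_i*a_i - m_i, d_{i+1} = (176 - m_{i+1}^2)/d_i, a_{i+1} = floor((a_0 + m_{i+1})/d_{i+1}):
  m_1 = 1*13 - 0 = 13, d_1 = (176 - 13^2)/1 = 7/1 = 7, a_1 = floor((13 + 13)/7) = 3.
  m_2 = 7*3 - 13 = 8, d_2 = (176 - 8^2)/7 = 112/7 = 16, a_2 = floor((13 + 8)/16) = 1.
  m_3 = 16*1 - 8 = 8, d_3 = (176 - 8^2)/16 = 112/16 = 7, a_3 = floor((13 + 8)/7) = 3.
  m_4 = 7*3 - 8 = 13, d_4 = (176 - 13^2)/7 = 7/7 = 1, a_4 = floor((13 + 13)/1) = 26.
  m_5 = 1*26 - 13 = 13, d_5 = (176 - 13^2)/1 = 7/1 = 7: (m_5, d_5) = (m_1, d_1) = (13, 7), so from here the quotients repeat a_1, ..., a_4; the period length is 4.
So sqrt(176) = [13; (3, 1, 3, 26)] with period length k = 4.
k is even, so the fundamental solution of x^2 - 176y^2 = 1 is (p_{k-1}, q_{k-1}) = (p_3, q_3); compute convergents through index 3.
Convergents (p_i = a_i*p_{i-1} + p_{i-2}, q_i = a_i*q_{i-1} + q_{i-2} with p_{-2}=0, p_{-1}=1, q_{-2}=1, q_{-1}=0):
  i=0: a_0=13, p_0 = 13*1 + 0 = 13, q_0 = 13*0 + 1 = 1.
  i=1: a_1=3, p_1 = 3*13 + 1 = 40, q_1 = 3*1 + 0 = 3.
  i=2: a_2=1, p_2 = 1*40 + 13 = 53, q_2 = 1*3 + 1 = 4.
  i=3: a_3=3, p_3 = 3*53 + 40 = 199, q_3 = 3*4 + 3 = 15.
Check: 199^2 - 176*15^2 = 39601 - 39600 = 1, so (x, y) = (199, 15) solves the equation, and by the theorem it is the least positive solution.

(x, y) = (199, 15)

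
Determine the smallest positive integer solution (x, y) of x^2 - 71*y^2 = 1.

First expand sqrt(71) as a continued fraction. With x_i = (sqrt(71) + m_i)/d_i and (m_0, d_0) = (0, 1): a_0 = floor(sqrt(71)) = 8, since 8^2 = 64 <= 71 < 81 = 9^2.
Iterate m_{i+1} = d_i*a_i - m_i, d_{i+1} = (71 - m_{i+1}^2)/d_i, a_{i+1} = floor((a_0 + m_{i+1})/d_{i+1}):
  m_1 = 1*8 - 0 = 8, d_1 = (71 - 8^2)/1 = 7/1 = 7, a_1 = floor((8 + 8)/7) = 2.
  m_2 = 7*2 - 8 = 6, d_2 = (71 - 6^2)/7 = 35/7 = 5, a_2 = floor((8 + 6)/5) = 2.
  m_3 = 5*2 - 6 = 4, d_3 = (71 - 4^2)/5 = 55/5 = 11, a_3 = floor((8 + 4)/11) = 1.
  m_4 = 11*1 - 4 = 7, d_4 = (71 - 7^2)/11 = 22/11 = 2, a_4 = floor((8 + 7)/2) = 7.
  m_5 = 2*7 - 7 = 7, d_5 = (71 - 7^2)/2 = 22/2 = 11, a_5 = floor((8 + 7)/11) = 1.
  m_6 = 11*1 - 7 = 4, d_6 = (71 - 4^2)/11 = 55/11 = 5, a_6 = floor((8 + 4)/5) = 2.
  m_7 = 5*2 - 4 = 6, d_7 = (71 - 6^2)/5 = 35/5 = 7, a_7 = floor((8 + 6)/7) = 2.
  m_8 = 7*2 - 6 = 8, d_8 = (71 - 8^2)/7 = 7/7 = 1, a_8 = floor((8 + 8)/1) = 16.
  m_9 = 1*16 - 8 = 8, d_9 = (71 - 8^2)/1 = 7/1 = 7: (m_9, d_9) = (m_1, d_1) = (8, 7), so from here the quotients repeat a_1, ..., a_8; the period length is 8.
So sqrt(71) = [8; (2, 2, 1, 7, 1, 2, 2, 16)] with period length k = 8.
k is even, so the fundamental solution of x^2 - 71y^2 = 1 is (p_{k-1}, q_{k-1}) = (p_7, q_7); compute convergents through index 7.
Convergents (p_i = a_i*p_{i-1} + p_{i-2}, q_i = a_i*q_{i-1} + q_{i-2} with p_{-2}=0, p_{-1}=1, q_{-2}=1, q_{-1}=0):
  i=0: a_0=8, p_0 = 8*1 + 0 = 8, q_0 = 8*0 + 1 = 1.
  i=1: a_1=2, p_1 = 2*8 + 1 = 17, q_1 = 2*1 + 0 = 2.
  i=2: a_2=2, p_2 = 2*17 + 8 = 42, q_2 = 2*2 + 1 = 5.
  i=3: a_3=1, p_3 = 1*42 + 17 = 59, q_3 = 1*5 + 2 = 7.
  i=4: a_4=7, p_4 = 7*59 + 42 = 455, q_4 = 7*7 + 5 = 54.
  i=5: a_5=1, p_5 = 1*455 + 59 = 514, q_5 = 1*54 + 7 = 61.
  i=6: a_6=2, p_6 = 2*514 + 455 = 1483, q_6 = 2*61 + 54 = 176.
  i=7: a_7=2, p_7 = 2*1483 + 514 = 3480, q_7 = 2*176 + 61 = 413.
Check: 3480^2 - 71*413^2 = 12110400 - 12110399 = 1, so (x, y) = (3480, 413) solves the equation, and by the theorem it is the least positive solution.

(x, y) = (3480, 413)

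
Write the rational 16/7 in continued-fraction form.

Run the Euclidean algorithm on 16 and 7; the successive quotients are the partial quotients a_0, a_1, ... (each step inverts the fractional part left over by the previous one):
  16 = 2*7 + 2, so a_0 = 2.
  7 = 3*2 + 1, so a_1 = 3.
  2 = 2*1 + 0, so a_2 = 2.
The remainder reaches 0 after 3 divisions, so the expansion has 3 partial quotients, read off in order.

[2; 3, 2]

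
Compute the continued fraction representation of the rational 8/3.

Run the Euclidean algorithm on 8 and 3; the successive quotients are the partial quotients a_0, a_1, ... (each step inverts the fractional part left over by the previous one):
  8 = 2*3 + 2, so a_0 = 2.
  3 = 1*2 + 1, so a_1 = 1.
  2 = 2*1 + 0, so a_2 = 2.
The remainder reaches 0 after 3 divisions, so the expansion has 3 partial quotients, read off in order.

[2; 1, 2]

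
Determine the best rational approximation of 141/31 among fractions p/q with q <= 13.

Expand x = 141/31 as a continued fraction with the Euclidean algorithm:
  141 = 4*31 + 17, so a_0 = 4.
  31 = 1*17 + 14, so a_1 = 1.
  17 = 1*14 + 3, so a_2 = 1.
  14 = 4*3 + 2, so a_3 = 4.
  3 = 1*2 + 1, so a_4 = 1.
  2 = 2*1 + 0, so a_5 = 2.
so x = [4; 1, 1, 4, 1, 2].
Convergents (p_i = a_i*p_{i-1} + p_{i-2}, q_i = a_i*q_{i-1} + q_{i-2} with p_{-2}=0, p_{-1}=1, q_{-2}=1, q_{-1}=0), until the denominator exceeds 13:
  i=0: a_0=4, p_0 = 4*1 + 0 = 4, q_0 = 4*0 + 1 = 1.
  i=1: a_1=1, p_1 = 1*4 + 1 = 5, q_1 = 1*1 + 0 = 1.
  i=2: a_2=1, p_2 = 1*5 + 4 = 9, q_2 = 1*1 + 1 = 2.
  i=3: a_3=4, p_3 = 4*9 + 5 = 41, q_3 = 4*2 + 1 = 9.
  i=4: a_4=1, p_4 = 1*41 + 9 = 50, q_4 = 1*9 + 2 = 11.
  i=5: a_5=2, p_5 = 2*50 + 41 = 141, q_5 = 2*11 + 9 = 31.
q_5 = 31 > 13, so the last convergent with denominator <= 13 is p_4/q_4 = 50/11.
The closest fraction with denominator <= 13 is either p_4/q_4 or the intermediate fraction (k*p_4 + p_3)/(k*q_4 + q_3) with the largest k >= 1 whose denominator stays <= 13; these approach x as k grows, and every other convergent or intermediate fraction in range is farther away.
Largest k: floor((13 - q_3)/q_4) = floor((13 - 9)/11) = 0.
Since k = 0, no intermediate fraction beyond p_4/q_4 has denominator <= 13, so the convergent 50/11 is the closest (its error is |141*11 - 50*31|/(31*11) = 1/341).

50/11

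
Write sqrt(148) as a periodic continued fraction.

[12; (6, 24)]

Write x_i = (sqrt(148) + m_i)/d_i with (m_0, d_0) = (0, 1). a_0 = floor(sqrt(148)) = 12, since 12^2 = 144 <= 148 < 169 = 13^2.
Iterate m_{i+1} = d_i*a_i - m_i, d_{i+1} = (148 - m_{i+1}^2)/d_i, a_{i+1} = floor((a_0 + m_{i+1})/d_{i+1}):
  m_1 = 1*12 - 0 = 12, d_1 = (148 - 12^2)/1 = 4/1 = 4, a_1 = floor((12 + 12)/4) = 6.
  m_2 = 4*6 - 12 = 12, d_2 = (148 - 12^2)/4 = 4/4 = 1, a_2 = floor((12 + 12)/1) = 24.
  m_3 = 1*24 - 12 = 12, d_3 = (148 - 12^2)/1 = 4/1 = 4: (m_3, d_3) = (m_1, d_1) = (12, 4), so from here the quotients repeat a_1, a_2; the period length is 2.
Hence the expansion of sqrt(148) is a_0 = 12 followed by the repeating block 6, 24 (period 2).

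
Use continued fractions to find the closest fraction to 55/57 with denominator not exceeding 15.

Expand x = 55/57 as a continued fraction with the Euclidean algorithm:
  55 = 0*57 + 55, so a_0 = 0.
  57 = 1*55 + 2, so a_1 = 1.
  55 = 27*2 + 1, so a_2 = 27.
  2 = 2*1 + 0, so a_3 = 2.
so x = [0; 1, 27, 2].
Convergents (p_i = a_i*p_{i-1} + p_{i-2}, q_i = a_i*q_{i-1} + q_{i-2} with p_{-2}=0, p_{-1}=1, q_{-2}=1, q_{-1}=0), until the denominator exceeds 15:
  i=0: a_0=0, p_0 = 0*1 + 0 = 0, q_0 = 0*0 + 1 = 1.
  i=1: a_1=1, p_1 = 1*0 + 1 = 1, q_1 = 1*1 + 0 = 1.
  i=2: a_2=27, p_2 = 27*1 + 0 = 27, q_2 = 27*1 + 1 = 28.
q_2 = 28 > 15, so the last convergent with denominator <= 15 is p_1/q_1 = 1/1.
The closest fraction with denominator <= 15 is either p_1/q_1 or the intermediate fraction (k*p_1 + p_0)/(k*q_1 + q_0) with the largest k >= 1 whose denominator stays <= 15; these approach x as k grows, and every other convergent or intermediate fraction in range is farther away.
Largest k: floor((15 - q_0)/q_1) = floor((15 - 1)/1) = 14.
That gives (14*1 + 0)/(14*1 + 1) = 14/15.
Compare the errors: |x - 1/1| = |55*1 - 1*57|/(57*1) = 2/57, and |x - 14/15| = |55*15 - 14*57|/(57*15) = 27/855.
Cross-multiplying, 27*57 = 1539 < 1710 = 2*855, so 27/855 is smaller: the intermediate fraction 14/15 is closer to x than 1/1.

14/15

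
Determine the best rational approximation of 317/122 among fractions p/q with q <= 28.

13/5

Expand x = 317/122 as a continued fraction with the Euclidean algorithm:
  317 = 2*122 + 73, so a_0 = 2.
  122 = 1*73 + 49, so a_1 = 1.
  73 = 1*49 + 24, so a_2 = 1.
  49 = 2*24 + 1, so a_3 = 2.
  24 = 24*1 + 0, so a_4 = 24.
so x = [2; 1, 1, 2, 24].
Convergents (p_i = a_i*p_{i-1} + p_{i-2}, q_i = a_i*q_{i-1} + q_{i-2} with p_{-2}=0, p_{-1}=1, q_{-2}=1, q_{-1}=0), until the denominator exceeds 28:
  i=0: a_0=2, p_0 = 2*1 + 0 = 2, q_0 = 2*0 + 1 = 1.
  i=1: a_1=1, p_1 = 1*2 + 1 = 3, q_1 = 1*1 + 0 = 1.
  i=2: a_2=1, p_2 = 1*3 + 2 = 5, q_2 = 1*1 + 1 = 2.
  i=3: a_3=2, p_3 = 2*5 + 3 = 13, q_3 = 2*2 + 1 = 5.
  i=4: a_4=24, p_4 = 24*13 + 5 = 317, q_4 = 24*5 + 2 = 122.
q_4 = 122 > 28, so the last convergent with denominator <= 28 is p_3/q_3 = 13/5.
The closest fraction with denominator <= 28 is either p_3/q_3 or the intermediate fraction (k*p_3 + p_2)/(k*q_3 + q_2) with the largest k >= 1 whose denominator stays <= 28; these approach x as k grows, and every other convergent or intermediate fraction in range is farther away.
Largest k: floor((28 - q_2)/q_3) = floor((28 - 2)/5) = 5.
That gives (5*13 + 5)/(5*5 + 2) = 70/27.
Compare the errors: |x - 13/5| = |317*5 - 13*122|/(122*5) = 1/610, and |x - 70/27| = |317*27 - 70*122|/(122*27) = 19/3294.
Cross-multiplying, 1*3294 = 3294 < 11590 = 19*610, so 1/610 is smaller: the convergent 13/5 is closer to x than 70/27.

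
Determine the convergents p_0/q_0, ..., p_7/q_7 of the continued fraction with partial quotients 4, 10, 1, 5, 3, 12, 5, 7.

4/1, 41/10, 45/11, 266/65, 843/206, 10382/2537, 52753/12891, 379653/92774

Using the convergent recurrence p_i = a_i*p_{i-1} + p_{i-2}, q_i = a_i*q_{i-1} + q_{i-2} with p_{-2}=0, p_{-1}=1, q_{-2}=1, q_{-1}=0:
  i=0: a_0=4, p_0 = 4*1 + 0 = 4, q_0 = 4*0 + 1 = 1.
  i=1: a_1=10, p_1 = 10*4 + 1 = 41, q_1 = 10*1 + 0 = 10.
  i=2: a_2=1, p_2 = 1*41 + 4 = 45, q_2 = 1*10 + 1 = 11.
  i=3: a_3=5, p_3 = 5*45 + 41 = 266, q_3 = 5*11 + 10 = 65.
  i=4: a_4=3, p_4 = 3*266 + 45 = 843, q_4 = 3*65 + 11 = 206.
  i=5: a_5=12, p_5 = 12*843 + 266 = 10382, q_5 = 12*206 + 65 = 2537.
  i=6: a_6=5, p_6 = 5*10382 + 843 = 52753, q_6 = 5*2537 + 206 = 12891.
  i=7: a_7=7, p_7 = 7*52753 + 10382 = 379653, q_7 = 7*12891 + 2537 = 92774.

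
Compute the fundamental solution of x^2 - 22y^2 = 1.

First expand sqrt(22) as a continued fraction. With x_i = (sqrt(22) + m_i)/d_i and (m_0, d_0) = (0, 1): a_0 = floor(sqrt(22)) = 4, since 4^2 = 16 <= 22 < 25 = 5^2.
Iterate m_{i+1} = d_i*a_i - m_i, d_{i+1} = (22 - m_{i+1}^2)/d_i, a_{i+1} = floor((a_0 + m_{i+1})/d_{i+1}):
  m_1 = 1*4 - 0 = 4, d_1 = (22 - 4^2)/1 = 6/1 = 6, a_1 = floor((4 + 4)/6) = 1.
  m_2 = 6*1 - 4 = 2, d_2 = (22 - 2^2)/6 = 18/6 = 3, a_2 = floor((4 + 2)/3) = 2.
  m_3 = 3*2 - 2 = 4, d_3 = (22 - 4^2)/3 = 6/3 = 2, a_3 = floor((4 + 4)/2) = 4.
  m_4 = 2*4 - 4 = 4, d_4 = (22 - 4^2)/2 = 6/2 = 3, a_4 = floor((4 + 4)/3) = 2.
  m_5 = 3*2 - 4 = 2, d_5 = (22 - 2^2)/3 = 18/3 = 6, a_5 = floor((4 + 2)/6) = 1.
  m_6 = 6*1 - 2 = 4, d_6 = (22 - 4^2)/6 = 6/6 = 1, a_6 = floor((4 + 4)/1) = 8.
  m_7 = 1*8 - 4 = 4, d_7 = (22 - 4^2)/1 = 6/1 = 6: (m_7, d_7) = (m_1, d_1) = (4, 6), so from here the quotients repeat a_1, ..., a_6; the period length is 6.
So sqrt(22) = [4; (1, 2, 4, 2, 1, 8)] with period length k = 6.
k is even, so the fundamental solution of x^2 - 22y^2 = 1 is (p_{k-1}, q_{k-1}) = (p_5, q_5); compute convergents through index 5.
Convergents (p_i = a_i*p_{i-1} + p_{i-2}, q_i = a_i*q_{i-1} + q_{i-2} with p_{-2}=0, p_{-1}=1, q_{-2}=1, q_{-1}=0):
  i=0: a_0=4, p_0 = 4*1 + 0 = 4, q_0 = 4*0 + 1 = 1.
  i=1: a_1=1, p_1 = 1*4 + 1 = 5, q_1 = 1*1 + 0 = 1.
  i=2: a_2=2, p_2 = 2*5 + 4 = 14, q_2 = 2*1 + 1 = 3.
  i=3: a_3=4, p_3 = 4*14 + 5 = 61, q_3 = 4*3 + 1 = 13.
  i=4: a_4=2, p_4 = 2*61 + 14 = 136, q_4 = 2*13 + 3 = 29.
  i=5: a_5=1, p_5 = 1*136 + 61 = 197, q_5 = 1*29 + 13 = 42.
Check: 197^2 - 22*42^2 = 38809 - 38808 = 1, so (x, y) = (197, 42) solves the equation, and by the theorem it is the least positive solution.

(x, y) = (197, 42)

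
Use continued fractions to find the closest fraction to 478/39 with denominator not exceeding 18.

Expand x = 478/39 as a continued fraction with the Euclidean algorithm:
  478 = 12*39 + 10, so a_0 = 12.
  39 = 3*10 + 9, so a_1 = 3.
  10 = 1*9 + 1, so a_2 = 1.
  9 = 9*1 + 0, so a_3 = 9.
so x = [12; 3, 1, 9].
Convergents (p_i = a_i*p_{i-1} + p_{i-2}, q_i = a_i*q_{i-1} + q_{i-2} with p_{-2}=0, p_{-1}=1, q_{-2}=1, q_{-1}=0), until the denominator exceeds 18:
  i=0: a_0=12, p_0 = 12*1 + 0 = 12, q_0 = 12*0 + 1 = 1.
  i=1: a_1=3, p_1 = 3*12 + 1 = 37, q_1 = 3*1 + 0 = 3.
  i=2: a_2=1, p_2 = 1*37 + 12 = 49, q_2 = 1*3 + 1 = 4.
  i=3: a_3=9, p_3 = 9*49 + 37 = 478, q_3 = 9*4 + 3 = 39.
q_3 = 39 > 18, so the last convergent with denominator <= 18 is p_2/q_2 = 49/4.
The closest fraction with denominator <= 18 is either p_2/q_2 or the intermediate fraction (k*p_2 + p_1)/(k*q_2 + q_1) with the largest k >= 1 whose denominator stays <= 18; these approach x as k grows, and every other convergent or intermediate fraction in range is farther away.
Largest k: floor((18 - q_1)/q_2) = floor((18 - 3)/4) = 3.
That gives (3*49 + 37)/(3*4 + 3) = 184/15.
Compare the errors: |x - 49/4| = |478*4 - 49*39|/(39*4) = 1/156, and |x - 184/15| = |478*15 - 184*39|/(39*15) = 6/585.
Cross-multiplying, 1*585 = 585 < 936 = 6*156, so 1/156 is smaller: the convergent 49/4 is closer to x than 184/15.

49/4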